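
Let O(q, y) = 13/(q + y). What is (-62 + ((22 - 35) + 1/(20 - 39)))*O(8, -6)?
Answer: -9269/19 ≈ -487.84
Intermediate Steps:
(-62 + ((22 - 35) + 1/(20 - 39)))*O(8, -6) = (-62 + ((22 - 35) + 1/(20 - 39)))*(13/(8 - 6)) = (-62 + (-13 + 1/(-19)))*(13/2) = (-62 + (-13 - 1/19))*(13*(½)) = (-62 - 248/19)*(13/2) = -1426/19*13/2 = -9269/19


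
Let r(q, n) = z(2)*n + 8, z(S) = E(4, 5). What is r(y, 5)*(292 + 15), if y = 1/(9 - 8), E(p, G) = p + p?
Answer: 14736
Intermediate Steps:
E(p, G) = 2*p
z(S) = 8 (z(S) = 2*4 = 8)
y = 1 (y = 1/1 = 1)
r(q, n) = 8 + 8*n (r(q, n) = 8*n + 8 = 8 + 8*n)
r(y, 5)*(292 + 15) = (8 + 8*5)*(292 + 15) = (8 + 40)*307 = 48*307 = 14736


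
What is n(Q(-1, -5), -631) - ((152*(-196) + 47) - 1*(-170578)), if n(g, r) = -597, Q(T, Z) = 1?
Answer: -141430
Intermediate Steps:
n(Q(-1, -5), -631) - ((152*(-196) + 47) - 1*(-170578)) = -597 - ((152*(-196) + 47) - 1*(-170578)) = -597 - ((-29792 + 47) + 170578) = -597 - (-29745 + 170578) = -597 - 1*140833 = -597 - 140833 = -141430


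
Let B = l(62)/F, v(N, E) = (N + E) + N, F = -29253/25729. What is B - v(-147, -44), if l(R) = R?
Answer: 8292316/29253 ≈ 283.47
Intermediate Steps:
F = -29253/25729 (F = -29253*1/25729 = -29253/25729 ≈ -1.1370)
v(N, E) = E + 2*N (v(N, E) = (E + N) + N = E + 2*N)
B = -1595198/29253 (B = 62/(-29253/25729) = 62*(-25729/29253) = -1595198/29253 ≈ -54.531)
B - v(-147, -44) = -1595198/29253 - (-44 + 2*(-147)) = -1595198/29253 - (-44 - 294) = -1595198/29253 - 1*(-338) = -1595198/29253 + 338 = 8292316/29253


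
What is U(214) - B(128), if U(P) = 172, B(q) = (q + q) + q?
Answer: -212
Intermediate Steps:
B(q) = 3*q (B(q) = 2*q + q = 3*q)
U(214) - B(128) = 172 - 3*128 = 172 - 1*384 = 172 - 384 = -212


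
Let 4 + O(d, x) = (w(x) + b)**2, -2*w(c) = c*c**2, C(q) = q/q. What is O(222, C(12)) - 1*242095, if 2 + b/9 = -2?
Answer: -963067/4 ≈ -2.4077e+5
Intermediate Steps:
b = -36 (b = -18 + 9*(-2) = -18 - 18 = -36)
C(q) = 1
w(c) = -c**3/2 (w(c) = -c*c**2/2 = -c**3/2)
O(d, x) = -4 + (-36 - x**3/2)**2 (O(d, x) = -4 + (-x**3/2 - 36)**2 = -4 + (-36 - x**3/2)**2)
O(222, C(12)) - 1*242095 = (-4 + (72 + 1**3)**2/4) - 1*242095 = (-4 + (72 + 1)**2/4) - 242095 = (-4 + (1/4)*73**2) - 242095 = (-4 + (1/4)*5329) - 242095 = (-4 + 5329/4) - 242095 = 5313/4 - 242095 = -963067/4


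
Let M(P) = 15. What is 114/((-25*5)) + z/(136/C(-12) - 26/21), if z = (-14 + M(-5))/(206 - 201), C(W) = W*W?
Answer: -7368/4625 ≈ -1.5931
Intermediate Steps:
C(W) = W²
z = ⅕ (z = (-14 + 15)/(206 - 201) = 1/5 = 1*(⅕) = ⅕ ≈ 0.20000)
114/((-25*5)) + z/(136/C(-12) - 26/21) = 114/((-25*5)) + 1/(5*(136/((-12)²) - 26/21)) = 114/(-125) + 1/(5*(136/144 - 26*1/21)) = 114*(-1/125) + 1/(5*(136*(1/144) - 26/21)) = -114/125 + 1/(5*(17/18 - 26/21)) = -114/125 + 1/(5*(-37/126)) = -114/125 + (⅕)*(-126/37) = -114/125 - 126/185 = -7368/4625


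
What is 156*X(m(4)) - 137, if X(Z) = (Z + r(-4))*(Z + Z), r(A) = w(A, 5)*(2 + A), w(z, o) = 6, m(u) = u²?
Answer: 19831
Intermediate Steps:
r(A) = 12 + 6*A (r(A) = 6*(2 + A) = 12 + 6*A)
X(Z) = 2*Z*(-12 + Z) (X(Z) = (Z + (12 + 6*(-4)))*(Z + Z) = (Z + (12 - 24))*(2*Z) = (Z - 12)*(2*Z) = (-12 + Z)*(2*Z) = 2*Z*(-12 + Z))
156*X(m(4)) - 137 = 156*(2*4²*(-12 + 4²)) - 137 = 156*(2*16*(-12 + 16)) - 137 = 156*(2*16*4) - 137 = 156*128 - 137 = 19968 - 137 = 19831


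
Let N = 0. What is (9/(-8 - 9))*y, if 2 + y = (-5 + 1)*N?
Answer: 18/17 ≈ 1.0588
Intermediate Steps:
y = -2 (y = -2 + (-5 + 1)*0 = -2 - 4*0 = -2 + 0 = -2)
(9/(-8 - 9))*y = (9/(-8 - 9))*(-2) = (9/(-17))*(-2) = -1/17*9*(-2) = -9/17*(-2) = 18/17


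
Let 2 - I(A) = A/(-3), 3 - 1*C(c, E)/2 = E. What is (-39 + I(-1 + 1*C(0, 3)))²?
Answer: 12544/9 ≈ 1393.8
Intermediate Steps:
C(c, E) = 6 - 2*E
I(A) = 2 + A/3 (I(A) = 2 - A/(-3) = 2 - A*(-1)/3 = 2 - (-1)*A/3 = 2 + A/3)
(-39 + I(-1 + 1*C(0, 3)))² = (-39 + (2 + (-1 + 1*(6 - 2*3))/3))² = (-39 + (2 + (-1 + 1*(6 - 6))/3))² = (-39 + (2 + (-1 + 1*0)/3))² = (-39 + (2 + (-1 + 0)/3))² = (-39 + (2 + (⅓)*(-1)))² = (-39 + (2 - ⅓))² = (-39 + 5/3)² = (-112/3)² = 12544/9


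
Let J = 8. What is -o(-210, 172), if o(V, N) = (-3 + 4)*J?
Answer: -8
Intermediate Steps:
o(V, N) = 8 (o(V, N) = (-3 + 4)*8 = 1*8 = 8)
-o(-210, 172) = -1*8 = -8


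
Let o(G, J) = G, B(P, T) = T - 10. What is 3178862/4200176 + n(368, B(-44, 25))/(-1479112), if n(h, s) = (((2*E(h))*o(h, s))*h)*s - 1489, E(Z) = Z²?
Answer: -72215289282269521/194141585116 ≈ -3.7197e+5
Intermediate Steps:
B(P, T) = -10 + T
n(h, s) = -1489 + 2*s*h⁴ (n(h, s) = (((2*h²)*h)*h)*s - 1489 = ((2*h³)*h)*s - 1489 = (2*h⁴)*s - 1489 = 2*s*h⁴ - 1489 = -1489 + 2*s*h⁴)
3178862/4200176 + n(368, B(-44, 25))/(-1479112) = 3178862/4200176 + (-1489 + 2*(-10 + 25)*368⁴)/(-1479112) = 3178862*(1/4200176) + (-1489 + 2*15*18339659776)*(-1/1479112) = 1589431/2100088 + (-1489 + 550189793280)*(-1/1479112) = 1589431/2100088 + 550189791791*(-1/1479112) = 1589431/2100088 - 550189791791/1479112 = -72215289282269521/194141585116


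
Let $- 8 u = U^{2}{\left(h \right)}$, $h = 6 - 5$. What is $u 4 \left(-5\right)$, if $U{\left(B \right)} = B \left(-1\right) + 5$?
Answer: $40$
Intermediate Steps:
$h = 1$ ($h = 6 - 5 = 1$)
$U{\left(B \right)} = 5 - B$ ($U{\left(B \right)} = - B + 5 = 5 - B$)
$u = -2$ ($u = - \frac{\left(5 - 1\right)^{2}}{8} = - \frac{4^{2}}{8} = \left(- \frac{1}{8}\right) 16 = -2$)
$u 4 \left(-5\right) = \left(-2\right) 4 \left(-5\right) = \left(-8\right) \left(-5\right) = 40$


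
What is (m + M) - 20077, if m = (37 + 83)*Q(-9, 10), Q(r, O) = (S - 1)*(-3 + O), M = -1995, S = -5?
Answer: -27112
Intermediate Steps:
Q(r, O) = 18 - 6*O (Q(r, O) = (-5 - 1)*(-3 + O) = -6*(-3 + O) = 18 - 6*O)
m = -5040 (m = (37 + 83)*(18 - 6*10) = 120*(18 - 60) = 120*(-42) = -5040)
(m + M) - 20077 = (-5040 - 1995) - 20077 = -7035 - 20077 = -27112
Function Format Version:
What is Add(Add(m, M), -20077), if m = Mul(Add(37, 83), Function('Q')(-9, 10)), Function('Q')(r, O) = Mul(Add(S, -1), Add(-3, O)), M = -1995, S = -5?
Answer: -27112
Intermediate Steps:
Function('Q')(r, O) = Add(18, Mul(-6, O)) (Function('Q')(r, O) = Mul(Add(-5, -1), Add(-3, O)) = Mul(-6, Add(-3, O)) = Add(18, Mul(-6, O)))
m = -5040 (m = Mul(Add(37, 83), Add(18, Mul(-6, 10))) = Mul(120, Add(18, -60)) = Mul(120, -42) = -5040)
Add(Add(m, M), -20077) = Add(Add(-5040, -1995), -20077) = Add(-7035, -20077) = -27112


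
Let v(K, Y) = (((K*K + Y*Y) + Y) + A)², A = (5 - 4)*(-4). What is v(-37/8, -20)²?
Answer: 418398737175825121/16777216 ≈ 2.4939e+10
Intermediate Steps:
A = -4 (A = 1*(-4) = -4)
v(K, Y) = (-4 + Y + K² + Y²)² (v(K, Y) = (((K*K + Y*Y) + Y) - 4)² = (((K² + Y²) + Y) - 4)² = ((Y + K² + Y²) - 4)² = (-4 + Y + K² + Y²)²)
v(-37/8, -20)² = ((-4 - 20 + (-37/8)² + (-20)²)²)² = ((-4 - 20 + (-37*⅛)² + 400)²)² = ((-4 - 20 + (-37/8)² + 400)²)² = ((-4 - 20 + 1369/64 + 400)²)² = ((25433/64)²)² = (646837489/4096)² = 418398737175825121/16777216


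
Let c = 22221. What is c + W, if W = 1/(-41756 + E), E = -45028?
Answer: 1928427263/86784 ≈ 22221.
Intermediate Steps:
W = -1/86784 (W = 1/(-41756 - 45028) = 1/(-86784) = -1/86784 ≈ -1.1523e-5)
c + W = 22221 - 1/86784 = 1928427263/86784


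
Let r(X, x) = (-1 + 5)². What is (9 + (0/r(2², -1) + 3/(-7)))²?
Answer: 3600/49 ≈ 73.469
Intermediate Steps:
r(X, x) = 16 (r(X, x) = 4² = 16)
(9 + (0/r(2², -1) + 3/(-7)))² = (9 + (0/16 + 3/(-7)))² = (9 + (0*(1/16) + 3*(-⅐)))² = (9 + (0 - 3/7))² = (9 - 3/7)² = (60/7)² = 3600/49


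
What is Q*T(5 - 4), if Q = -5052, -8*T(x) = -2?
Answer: -1263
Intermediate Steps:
T(x) = ¼ (T(x) = -⅛*(-2) = ¼)
Q*T(5 - 4) = -5052*¼ = -1263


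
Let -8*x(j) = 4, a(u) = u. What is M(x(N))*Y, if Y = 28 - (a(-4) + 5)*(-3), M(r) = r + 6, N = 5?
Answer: 341/2 ≈ 170.50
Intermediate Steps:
x(j) = -½ (x(j) = -⅛*4 = -½)
M(r) = 6 + r
Y = 31 (Y = 28 - (-4 + 5)*(-3) = 28 - (-3) = 28 - 1*(-3) = 28 + 3 = 31)
M(x(N))*Y = (6 - ½)*31 = (11/2)*31 = 341/2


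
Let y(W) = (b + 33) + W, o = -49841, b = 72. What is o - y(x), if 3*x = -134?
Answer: -149704/3 ≈ -49901.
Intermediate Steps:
x = -134/3 (x = (⅓)*(-134) = -134/3 ≈ -44.667)
y(W) = 105 + W (y(W) = (72 + 33) + W = 105 + W)
o - y(x) = -49841 - (105 - 134/3) = -49841 - 1*181/3 = -49841 - 181/3 = -149704/3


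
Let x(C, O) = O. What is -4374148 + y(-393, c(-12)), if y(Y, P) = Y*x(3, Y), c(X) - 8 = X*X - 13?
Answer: -4219699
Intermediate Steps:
c(X) = -5 + X² (c(X) = 8 + (X*X - 13) = 8 + (X² - 13) = 8 + (-13 + X²) = -5 + X²)
y(Y, P) = Y² (y(Y, P) = Y*Y = Y²)
-4374148 + y(-393, c(-12)) = -4374148 + (-393)² = -4374148 + 154449 = -4219699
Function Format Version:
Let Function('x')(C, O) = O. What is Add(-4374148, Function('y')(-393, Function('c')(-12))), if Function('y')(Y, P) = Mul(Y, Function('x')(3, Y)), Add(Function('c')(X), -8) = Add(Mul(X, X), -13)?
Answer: -4219699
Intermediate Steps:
Function('c')(X) = Add(-5, Pow(X, 2)) (Function('c')(X) = Add(8, Add(Mul(X, X), -13)) = Add(8, Add(Pow(X, 2), -13)) = Add(8, Add(-13, Pow(X, 2))) = Add(-5, Pow(X, 2)))
Function('y')(Y, P) = Pow(Y, 2) (Function('y')(Y, P) = Mul(Y, Y) = Pow(Y, 2))
Add(-4374148, Function('y')(-393, Function('c')(-12))) = Add(-4374148, Pow(-393, 2)) = Add(-4374148, 154449) = -4219699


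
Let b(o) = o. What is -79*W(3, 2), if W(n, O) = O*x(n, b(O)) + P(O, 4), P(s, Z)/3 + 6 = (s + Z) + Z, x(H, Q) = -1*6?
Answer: 0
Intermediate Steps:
x(H, Q) = -6
P(s, Z) = -18 + 3*s + 6*Z (P(s, Z) = -18 + 3*((s + Z) + Z) = -18 + 3*((Z + s) + Z) = -18 + 3*(s + 2*Z) = -18 + (3*s + 6*Z) = -18 + 3*s + 6*Z)
W(n, O) = 6 - 3*O (W(n, O) = O*(-6) + (-18 + 3*O + 6*4) = -6*O + (-18 + 3*O + 24) = -6*O + (6 + 3*O) = 6 - 3*O)
-79*W(3, 2) = -79*(6 - 3*2) = -79*(6 - 6) = -79*0 = 0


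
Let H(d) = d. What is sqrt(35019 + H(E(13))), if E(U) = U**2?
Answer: 2*sqrt(8797) ≈ 187.58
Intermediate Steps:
sqrt(35019 + H(E(13))) = sqrt(35019 + 13**2) = sqrt(35019 + 169) = sqrt(35188) = 2*sqrt(8797)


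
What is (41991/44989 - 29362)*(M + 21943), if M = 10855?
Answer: -43323699035546/44989 ≈ -9.6298e+8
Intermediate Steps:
(41991/44989 - 29362)*(M + 21943) = (41991/44989 - 29362)*(10855 + 21943) = (41991*(1/44989) - 29362)*32798 = (41991/44989 - 29362)*32798 = -1320925027/44989*32798 = -43323699035546/44989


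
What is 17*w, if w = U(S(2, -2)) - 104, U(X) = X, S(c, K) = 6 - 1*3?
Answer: -1717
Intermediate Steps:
S(c, K) = 3 (S(c, K) = 6 - 3 = 3)
w = -101 (w = 3 - 104 = -101)
17*w = 17*(-101) = -1717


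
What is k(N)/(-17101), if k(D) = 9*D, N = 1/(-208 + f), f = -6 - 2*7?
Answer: 3/1299676 ≈ 2.3083e-6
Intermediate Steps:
f = -20 (f = -6 - 14 = -20)
N = -1/228 (N = 1/(-208 - 20) = 1/(-228) = -1/228 ≈ -0.0043860)
k(N)/(-17101) = (9*(-1/228))/(-17101) = -3/76*(-1/17101) = 3/1299676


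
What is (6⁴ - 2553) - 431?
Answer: -1688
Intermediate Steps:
(6⁴ - 2553) - 431 = (1296 - 2553) - 431 = -1257 - 431 = -1688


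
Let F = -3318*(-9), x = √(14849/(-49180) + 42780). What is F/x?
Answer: 59724*√25867518749545/2103905551 ≈ 144.38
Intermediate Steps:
x = √25867518749545/24590 (x = √(14849*(-1/49180) + 42780) = √(-14849/49180 + 42780) = √(2103905551/49180) = √25867518749545/24590 ≈ 206.83)
F = 29862
F/x = 29862/((√25867518749545/24590)) = 29862*(2*√25867518749545/2103905551) = 59724*√25867518749545/2103905551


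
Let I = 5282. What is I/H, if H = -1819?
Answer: -5282/1819 ≈ -2.9038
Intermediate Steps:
I/H = 5282/(-1819) = 5282*(-1/1819) = -5282/1819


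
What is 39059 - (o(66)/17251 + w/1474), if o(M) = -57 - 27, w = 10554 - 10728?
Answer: 496597180978/12713987 ≈ 39059.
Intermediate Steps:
w = -174
o(M) = -84
39059 - (o(66)/17251 + w/1474) = 39059 - (-84/17251 - 174/1474) = 39059 - (-84*1/17251 - 174*1/1474) = 39059 - (-84/17251 - 87/737) = 39059 - 1*(-1562745/12713987) = 39059 + 1562745/12713987 = 496597180978/12713987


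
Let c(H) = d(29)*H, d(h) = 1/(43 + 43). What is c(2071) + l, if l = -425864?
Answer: -36622233/86 ≈ -4.2584e+5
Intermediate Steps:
d(h) = 1/86
c(H) = H/86
c(2071) + l = (1/86)*2071 - 425864 = 2071/86 - 425864 = -36622233/86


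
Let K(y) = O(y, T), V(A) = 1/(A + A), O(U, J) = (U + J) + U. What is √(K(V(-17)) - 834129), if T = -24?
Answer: I*√241070234/17 ≈ 913.32*I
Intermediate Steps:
O(U, J) = J + 2*U (O(U, J) = (J + U) + U = J + 2*U)
V(A) = 1/(2*A)
K(y) = -24 + 2*y
√(K(V(-17)) - 834129) = √((-24 + 2*((½)/(-17))) - 834129) = √((-24 + 2*((½)*(-1/17))) - 834129) = √((-24 + 2*(-1/34)) - 834129) = √((-24 - 1/17) - 834129) = √(-409/17 - 834129) = √(-14180602/17) = I*√241070234/17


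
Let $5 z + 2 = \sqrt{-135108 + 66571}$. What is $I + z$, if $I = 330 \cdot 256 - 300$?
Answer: $\frac{420898}{5} + \frac{i \sqrt{68537}}{5} \approx 84180.0 + 52.359 i$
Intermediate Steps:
$I = 84180$ ($I = 84480 - 300 = 84180$)
$z = - \frac{2}{5} + \frac{i \sqrt{68537}}{5}$ ($z = - \frac{2}{5} + \frac{\sqrt{-135108 + 66571}}{5} = - \frac{2}{5} + \frac{\sqrt{-68537}}{5} = - \frac{2}{5} + \frac{i \sqrt{68537}}{5} \approx -0.4 + 52.359 i$)
$I + z = 84180 - \left(\frac{2}{5} - \frac{i \sqrt{68537}}{5}\right) = \frac{420898}{5} + \frac{i \sqrt{68537}}{5}$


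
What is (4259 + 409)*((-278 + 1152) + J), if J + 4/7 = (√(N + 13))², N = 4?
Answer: 29095644/7 ≈ 4.1565e+6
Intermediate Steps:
J = 115/7 (J = -4/7 + (√(4 + 13))² = -4/7 + (√17)² = -4/7 + 17 = 115/7 ≈ 16.429)
(4259 + 409)*((-278 + 1152) + J) = (4259 + 409)*((-278 + 1152) + 115/7) = 4668*(874 + 115/7) = 4668*(6233/7) = 29095644/7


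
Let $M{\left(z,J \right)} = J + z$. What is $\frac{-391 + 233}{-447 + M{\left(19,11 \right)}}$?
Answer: $\frac{158}{417} \approx 0.3789$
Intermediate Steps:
$\frac{-391 + 233}{-447 + M{\left(19,11 \right)}} = \frac{-391 + 233}{-447 + \left(11 + 19\right)} = - \frac{158}{-447 + 30} = - \frac{158}{-417} = \left(-158\right) \left(- \frac{1}{417}\right) = \frac{158}{417}$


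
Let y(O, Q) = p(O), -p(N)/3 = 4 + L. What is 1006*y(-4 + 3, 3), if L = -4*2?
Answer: 12072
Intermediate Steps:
L = -8
p(N) = 12 (p(N) = -3*(4 - 8) = -3*(-4) = 12)
y(O, Q) = 12
1006*y(-4 + 3, 3) = 1006*12 = 12072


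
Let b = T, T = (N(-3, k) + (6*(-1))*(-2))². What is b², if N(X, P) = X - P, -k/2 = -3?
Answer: 81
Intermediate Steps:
k = 6 (k = -2*(-3) = 6)
T = 9 (T = ((-3 - 1*6) + (6*(-1))*(-2))² = ((-3 - 6) - 6*(-2))² = (-9 + 12)² = 3² = 9)
b = 9
b² = 9² = 81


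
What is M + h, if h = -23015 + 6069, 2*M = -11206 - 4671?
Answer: -49769/2 ≈ -24885.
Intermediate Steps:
M = -15877/2 (M = (-11206 - 4671)/2 = (1/2)*(-15877) = -15877/2 ≈ -7938.5)
h = -16946
M + h = -15877/2 - 16946 = -49769/2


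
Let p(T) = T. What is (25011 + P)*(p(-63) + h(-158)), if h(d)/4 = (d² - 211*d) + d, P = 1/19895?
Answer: 115697037914998/19895 ≈ 5.8154e+9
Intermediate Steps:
P = 1/19895 ≈ 5.0264e-5
h(d) = -840*d + 4*d² (h(d) = 4*((d² - 211*d) + d) = 4*(d² - 210*d) = -840*d + 4*d²)
(25011 + P)*(p(-63) + h(-158)) = (25011 + 1/19895)*(-63 + 4*(-158)*(-210 - 158)) = 497593846*(-63 + 4*(-158)*(-368))/19895 = 497593846*(-63 + 232576)/19895 = (497593846/19895)*232513 = 115697037914998/19895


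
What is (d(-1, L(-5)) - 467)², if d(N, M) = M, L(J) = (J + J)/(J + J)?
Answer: 217156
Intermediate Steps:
L(J) = 1 (L(J) = (2*J)/((2*J)) = (2*J)*(1/(2*J)) = 1)
(d(-1, L(-5)) - 467)² = (1 - 467)² = (-466)² = 217156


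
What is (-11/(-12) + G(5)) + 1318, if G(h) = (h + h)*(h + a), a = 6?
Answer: 17147/12 ≈ 1428.9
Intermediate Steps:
G(h) = 2*h*(6 + h) (G(h) = (h + h)*(h + 6) = (2*h)*(6 + h) = 2*h*(6 + h))
(-11/(-12) + G(5)) + 1318 = (-11/(-12) + 2*5*(6 + 5)) + 1318 = (-11*(-1/12) + 2*5*11) + 1318 = (11/12 + 110) + 1318 = 1331/12 + 1318 = 17147/12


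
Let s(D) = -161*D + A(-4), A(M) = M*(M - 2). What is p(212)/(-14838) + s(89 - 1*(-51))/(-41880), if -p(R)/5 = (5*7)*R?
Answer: 78660017/25892310 ≈ 3.0380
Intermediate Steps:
p(R) = -175*R (p(R) = -5*5*7*R = -175*R)
A(M) = M*(-2 + M)
s(D) = 24 - 161*D (s(D) = -161*D - 4*(-2 - 4) = -161*D - 4*(-6) = -161*D + 24 = 24 - 161*D)
p(212)/(-14838) + s(89 - 1*(-51))/(-41880) = -175*212/(-14838) + (24 - 161*(89 - 1*(-51)))/(-41880) = -37100*(-1/14838) + (24 - 161*(89 + 51))*(-1/41880) = 18550/7419 + (24 - 161*140)*(-1/41880) = 18550/7419 + (24 - 22540)*(-1/41880) = 18550/7419 - 22516*(-1/41880) = 18550/7419 + 5629/10470 = 78660017/25892310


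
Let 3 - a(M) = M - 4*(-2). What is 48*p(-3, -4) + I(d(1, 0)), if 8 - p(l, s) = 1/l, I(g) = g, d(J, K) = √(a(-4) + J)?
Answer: 400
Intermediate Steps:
a(M) = -5 - M (a(M) = 3 - (M - 4*(-2)) = 3 - (M + 8) = 3 - (8 + M) = 3 + (-8 - M) = -5 - M)
d(J, K) = √(-1 + J) (d(J, K) = √((-5 - 1*(-4)) + J) = √((-5 + 4) + J) = √(-1 + J))
p(l, s) = 8 - 1/l
48*p(-3, -4) + I(d(1, 0)) = 48*(8 - 1/(-3)) + √(-1 + 1) = 48*(8 - 1*(-⅓)) + √0 = 48*(8 + ⅓) + 0 = 48*(25/3) + 0 = 400 + 0 = 400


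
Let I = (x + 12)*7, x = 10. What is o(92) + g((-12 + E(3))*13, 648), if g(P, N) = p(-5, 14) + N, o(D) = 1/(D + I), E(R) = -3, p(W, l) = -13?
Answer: 156211/246 ≈ 635.00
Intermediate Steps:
I = 154 (I = (10 + 12)*7 = 22*7 = 154)
o(D) = 1/(154 + D) (o(D) = 1/(D + 154) = 1/(154 + D))
g(P, N) = -13 + N
o(92) + g((-12 + E(3))*13, 648) = 1/(154 + 92) + (-13 + 648) = 1/246 + 635 = 156211/246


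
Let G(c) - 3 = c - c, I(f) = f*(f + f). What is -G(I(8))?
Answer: -3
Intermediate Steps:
I(f) = 2*f² (I(f) = f*(2*f) = 2*f²)
G(c) = 3 (G(c) = 3 + (c - c) = 3 + 0 = 3)
-G(I(8)) = -1*3 = -3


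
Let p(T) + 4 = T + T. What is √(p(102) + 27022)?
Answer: √27222 ≈ 164.99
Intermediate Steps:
p(T) = -4 + 2*T (p(T) = -4 + (T + T) = -4 + 2*T)
√(p(102) + 27022) = √((-4 + 2*102) + 27022) = √((-4 + 204) + 27022) = √(200 + 27022) = √27222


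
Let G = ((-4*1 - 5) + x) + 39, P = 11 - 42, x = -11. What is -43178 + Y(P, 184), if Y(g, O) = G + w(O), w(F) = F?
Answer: -42975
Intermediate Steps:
P = -31
G = 19 (G = ((-4*1 - 5) - 11) + 39 = ((-4 - 5) - 11) + 39 = (-9 - 11) + 39 = -20 + 39 = 19)
Y(g, O) = 19 + O
-43178 + Y(P, 184) = -43178 + (19 + 184) = -43178 + 203 = -42975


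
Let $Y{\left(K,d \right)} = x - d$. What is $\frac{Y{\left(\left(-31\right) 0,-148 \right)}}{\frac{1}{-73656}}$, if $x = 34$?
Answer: $-13405392$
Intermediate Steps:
$Y{\left(K,d \right)} = 34 - d$
$\frac{Y{\left(\left(-31\right) 0,-148 \right)}}{\frac{1}{-73656}} = \frac{34 - -148}{\frac{1}{-73656}} = \frac{34 + 148}{- \frac{1}{73656}} = 182 \left(-73656\right) = -13405392$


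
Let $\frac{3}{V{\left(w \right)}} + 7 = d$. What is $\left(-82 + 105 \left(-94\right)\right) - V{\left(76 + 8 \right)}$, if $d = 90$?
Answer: $- \frac{826019}{83} \approx -9952.0$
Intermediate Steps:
$V{\left(w \right)} = \frac{3}{83}$ ($V{\left(w \right)} = \frac{3}{-7 + 90} = \frac{3}{83}$)
$\left(-82 + 105 \left(-94\right)\right) - V{\left(76 + 8 \right)} = \left(-82 + 105 \left(-94\right)\right) - \frac{3}{83} = \left(-82 - 9870\right) - \frac{3}{83} = -9952 - \frac{3}{83} = - \frac{826019}{83}$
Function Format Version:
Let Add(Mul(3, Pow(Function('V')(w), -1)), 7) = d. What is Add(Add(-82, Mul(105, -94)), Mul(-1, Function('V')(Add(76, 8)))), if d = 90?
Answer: Rational(-826019, 83) ≈ -9952.0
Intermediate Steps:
Function('V')(w) = Rational(3, 83) (Function('V')(w) = Mul(3, Pow(Add(-7, 90), -1)) = Mul(3, Pow(83, -1)) = Mul(3, Rational(1, 83)) = Rational(3, 83))
Add(Add(-82, Mul(105, -94)), Mul(-1, Function('V')(Add(76, 8)))) = Add(Add(-82, Mul(105, -94)), Mul(-1, Rational(3, 83))) = Add(Add(-82, -9870), Rational(-3, 83)) = Add(-9952, Rational(-3, 83)) = Rational(-826019, 83)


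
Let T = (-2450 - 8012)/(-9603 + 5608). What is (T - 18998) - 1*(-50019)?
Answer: 123939357/3995 ≈ 31024.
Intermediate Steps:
T = 10462/3995 (T = -10462/(-3995) = -10462*(-1/3995) = 10462/3995 ≈ 2.6188)
(T - 18998) - 1*(-50019) = (10462/3995 - 18998) - 1*(-50019) = -75886548/3995 + 50019 = 123939357/3995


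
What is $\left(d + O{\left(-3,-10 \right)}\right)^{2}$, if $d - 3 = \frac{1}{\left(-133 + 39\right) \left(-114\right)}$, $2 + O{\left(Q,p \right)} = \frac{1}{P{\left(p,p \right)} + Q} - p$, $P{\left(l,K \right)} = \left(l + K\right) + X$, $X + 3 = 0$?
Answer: $\frac{2331860323849}{19406718864} \approx 120.16$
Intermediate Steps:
$X = -3$ ($X = -3 + 0 = -3$)
$P{\left(l,K \right)} = -3 + K + l$ ($P{\left(l,K \right)} = \left(l + K\right) - 3 = \left(K + l\right) - 3 = -3 + K + l$)
$O{\left(Q,p \right)} = -2 + \frac{1}{-3 + Q + 2 p} - p$ ($O{\left(Q,p \right)} = -2 - \left(p - \frac{1}{\left(-3 + p + p\right) + Q}\right) = -2 - \left(p - \frac{1}{\left(-3 + 2 p\right) + Q}\right) = -2 - \left(p - \frac{1}{-3 + Q + 2 p}\right) = -2 + \frac{1}{-3 + Q + 2 p} - p$)
$d = \frac{32149}{10716}$ ($d = 3 + \frac{1}{\left(-133 + 39\right) \left(-114\right)} = 3 + \frac{1}{-94} \left(- \frac{1}{114}\right) = 3 - - \frac{1}{10716} = 3 + \frac{1}{10716} = \frac{32149}{10716} \approx 3.0001$)
$\left(d + O{\left(-3,-10 \right)}\right)^{2} = \left(\frac{32149}{10716} + \frac{7 - -10 - -6 - 2 \left(-10\right)^{2} - \left(-3\right) \left(-10\right)}{-3 - 3 + 2 \left(-10\right)}\right)^{2} = \left(\frac{32149}{10716} + \frac{7 + 10 + 6 - 200 - 30}{-3 - 3 - 20}\right)^{2} = \left(\frac{32149}{10716} + \frac{7 + 10 + 6 - 200 - 30}{-26}\right)^{2} = \left(\frac{32149}{10716} - - \frac{207}{26}\right)^{2} = \left(\frac{32149}{10716} + \frac{207}{26}\right)^{2} = \left(\frac{1527043}{139308}\right)^{2} = \frac{2331860323849}{19406718864}$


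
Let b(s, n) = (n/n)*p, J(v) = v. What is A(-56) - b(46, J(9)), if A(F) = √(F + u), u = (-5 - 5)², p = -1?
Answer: 1 + 2*√11 ≈ 7.6332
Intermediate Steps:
u = 100 (u = (-10)² = 100)
b(s, n) = -1 (b(s, n) = (n/n)*(-1) = 1*(-1) = -1)
A(F) = √(100 + F) (A(F) = √(F + 100) = √(100 + F))
A(-56) - b(46, J(9)) = √(100 - 56) - 1*(-1) = √44 + 1 = 2*√11 + 1 = 1 + 2*√11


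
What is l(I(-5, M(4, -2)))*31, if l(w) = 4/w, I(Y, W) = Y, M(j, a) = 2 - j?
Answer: -124/5 ≈ -24.800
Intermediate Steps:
l(I(-5, M(4, -2)))*31 = (4/(-5))*31 = (4*(-1/5))*31 = -4/5*31 = -124/5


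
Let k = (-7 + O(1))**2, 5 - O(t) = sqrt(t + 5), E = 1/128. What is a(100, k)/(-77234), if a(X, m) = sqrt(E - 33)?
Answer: -I*sqrt(8446)/1235744 ≈ -7.437e-5*I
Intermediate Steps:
E = 1/128 ≈ 0.0078125
O(t) = 5 - sqrt(5 + t) (O(t) = 5 - sqrt(t + 5) = 5 - sqrt(5 + t))
k = (-2 - sqrt(6))**2 (k = (-7 + (5 - sqrt(5 + 1)))**2 = (-7 + (5 - sqrt(6)))**2 = (-2 - sqrt(6))**2 ≈ 19.798)
a(X, m) = I*sqrt(8446)/16 (a(X, m) = sqrt(1/128 - 33) = sqrt(-4223/128) = I*sqrt(8446)/16)
a(100, k)/(-77234) = (I*sqrt(8446)/16)/(-77234) = (I*sqrt(8446)/16)*(-1/77234) = -I*sqrt(8446)/1235744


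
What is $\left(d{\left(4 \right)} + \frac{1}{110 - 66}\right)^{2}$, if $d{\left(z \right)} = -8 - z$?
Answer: $\frac{277729}{1936} \approx 143.46$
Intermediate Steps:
$\left(d{\left(4 \right)} + \frac{1}{110 - 66}\right)^{2} = \left(\left(-8 - 4\right) + \frac{1}{110 - 66}\right)^{2} = \left(\left(-8 - 4\right) + \frac{1}{44}\right)^{2} = \left(-12 + \frac{1}{44}\right)^{2} = \left(- \frac{527}{44}\right)^{2} = \frac{277729}{1936}$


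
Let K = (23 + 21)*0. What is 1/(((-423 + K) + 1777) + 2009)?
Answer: 1/3363 ≈ 0.00029735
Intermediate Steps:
K = 0 (K = 44*0 = 0)
1/(((-423 + K) + 1777) + 2009) = 1/(((-423 + 0) + 1777) + 2009) = 1/((-423 + 1777) + 2009) = 1/(1354 + 2009) = 1/3363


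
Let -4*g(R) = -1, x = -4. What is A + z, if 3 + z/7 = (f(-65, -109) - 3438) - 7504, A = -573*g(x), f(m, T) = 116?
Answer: -303785/4 ≈ -75946.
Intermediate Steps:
g(R) = ¼ (g(R) = -¼*(-1) = ¼)
A = -573/4 (A = -573*¼ = -573/4 ≈ -143.25)
z = -75803 (z = -21 + 7*((116 - 3438) - 7504) = -21 + 7*(-3322 - 7504) = -21 + 7*(-10826) = -21 - 75782 = -75803)
A + z = -573/4 - 75803 = -303785/4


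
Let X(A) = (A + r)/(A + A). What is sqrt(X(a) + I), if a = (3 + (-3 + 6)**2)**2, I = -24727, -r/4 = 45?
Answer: I*sqrt(395634)/4 ≈ 157.25*I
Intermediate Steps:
r = -180 (r = -4*45 = -180)
a = 144 (a = (3 + 3**2)**2 = (3 + 9)**2 = 12**2 = 144)
X(A) = (-180 + A)/(2*A) (X(A) = (A - 180)/(A + A) = (-180 + A)/((2*A)) = (-180 + A)*(1/(2*A)) = (-180 + A)/(2*A))
sqrt(X(a) + I) = sqrt((1/2)*(-180 + 144)/144 - 24727) = sqrt((1/2)*(1/144)*(-36) - 24727) = sqrt(-1/8 - 24727) = sqrt(-197817/8) = I*sqrt(395634)/4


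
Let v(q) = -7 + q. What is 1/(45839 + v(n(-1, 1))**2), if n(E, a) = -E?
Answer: 1/45875 ≈ 2.1798e-5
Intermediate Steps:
1/(45839 + v(n(-1, 1))**2) = 1/(45839 + (-7 - 1*(-1))**2) = 1/(45839 + (-7 + 1)**2) = 1/(45839 + (-6)**2) = 1/(45839 + 36) = 1/45875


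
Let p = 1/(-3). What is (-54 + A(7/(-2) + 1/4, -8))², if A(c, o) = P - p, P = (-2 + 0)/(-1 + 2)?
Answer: 27889/9 ≈ 3098.8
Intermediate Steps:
p = -⅓ (p = 1*(-⅓) = -⅓ ≈ -0.33333)
P = -2 (P = -2/1 = -2*1 = -2)
A(c, o) = -5/3 (A(c, o) = -2 - 1*(-⅓) = -2 + ⅓ = -5/3)
(-54 + A(7/(-2) + 1/4, -8))² = (-54 - 5/3)² = (-167/3)² = 27889/9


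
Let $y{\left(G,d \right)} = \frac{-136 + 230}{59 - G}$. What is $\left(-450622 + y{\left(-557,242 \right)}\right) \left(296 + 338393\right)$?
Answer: $- \frac{47007164165481}{308} \approx -1.5262 \cdot 10^{11}$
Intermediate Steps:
$y{\left(G,d \right)} = \frac{94}{59 - G}$
$\left(-450622 + y{\left(-557,242 \right)}\right) \left(296 + 338393\right) = \left(-450622 - \frac{94}{-59 - 557}\right) \left(296 + 338393\right) = \left(-450622 - \frac{94}{-616}\right) 338689 = \left(-450622 - - \frac{47}{308}\right) 338689 = \left(-450622 + \frac{47}{308}\right) 338689 = \left(- \frac{138791529}{308}\right) 338689 = - \frac{47007164165481}{308}$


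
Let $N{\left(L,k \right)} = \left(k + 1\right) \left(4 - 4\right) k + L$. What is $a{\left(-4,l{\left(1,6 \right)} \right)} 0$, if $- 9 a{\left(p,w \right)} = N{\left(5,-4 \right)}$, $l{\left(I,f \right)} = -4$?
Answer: $0$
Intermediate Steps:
$N{\left(L,k \right)} = L$ ($N{\left(L,k \right)} = \left(1 + k\right) 0 k + L = 0 k + L = 0 + L = L$)
$a{\left(p,w \right)} = - \frac{5}{9}$ ($a{\left(p,w \right)} = \left(- \frac{1}{9}\right) 5 = - \frac{5}{9}$)
$a{\left(-4,l{\left(1,6 \right)} \right)} 0 = \left(- \frac{5}{9}\right) 0 = 0$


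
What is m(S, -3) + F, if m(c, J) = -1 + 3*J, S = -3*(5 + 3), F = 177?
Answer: 167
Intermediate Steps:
S = -24 (S = -3*8 = -24)
m(S, -3) + F = (-1 + 3*(-3)) + 177 = (-1 - 9) + 177 = -10 + 177 = 167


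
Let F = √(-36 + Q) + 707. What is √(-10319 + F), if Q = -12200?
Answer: √(-9612 + 2*I*√3059) ≈ 0.5641 + 98.042*I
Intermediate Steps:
F = 707 + 2*I*√3059 (F = √(-36 - 12200) + 707 = √(-12236) + 707 = 2*I*√3059 + 707 = 707 + 2*I*√3059 ≈ 707.0 + 110.62*I)
√(-10319 + F) = √(-10319 + (707 + 2*I*√3059)) = √(-9612 + 2*I*√3059)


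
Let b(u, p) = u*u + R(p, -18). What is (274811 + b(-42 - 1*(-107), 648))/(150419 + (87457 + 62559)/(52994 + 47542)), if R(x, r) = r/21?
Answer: 24546442482/13232340275 ≈ 1.8550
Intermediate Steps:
R(x, r) = r/21 (R(x, r) = r*(1/21) = r/21)
b(u, p) = -6/7 + u² (b(u, p) = u*u + (1/21)*(-18) = u² - 6/7 = -6/7 + u²)
(274811 + b(-42 - 1*(-107), 648))/(150419 + (87457 + 62559)/(52994 + 47542)) = (274811 + (-6/7 + (-42 - 1*(-107))²))/(150419 + (87457 + 62559)/(52994 + 47542)) = (274811 + (-6/7 + (-42 + 107)²))/(150419 + 150016/100536) = (274811 + (-6/7 + 65²))/(150419 + 150016*(1/100536)) = (274811 + (-6/7 + 4225))/(150419 + 18752/12567) = (274811 + 29569/7)/(1890334325/12567) = (1953246/7)*(12567/1890334325) = 24546442482/13232340275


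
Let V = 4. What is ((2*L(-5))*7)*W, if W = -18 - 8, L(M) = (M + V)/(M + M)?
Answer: -182/5 ≈ -36.400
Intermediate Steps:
L(M) = (4 + M)/(2*M) (L(M) = (M + 4)/(M + M) = (4 + M)/((2*M)) = (4 + M)*(1/(2*M)) = (4 + M)/(2*M))
W = -26
((2*L(-5))*7)*W = ((2*((½)*(4 - 5)/(-5)))*7)*(-26) = ((2*((½)*(-⅕)*(-1)))*7)*(-26) = ((2*(⅒))*7)*(-26) = ((⅕)*7)*(-26) = (7/5)*(-26) = -182/5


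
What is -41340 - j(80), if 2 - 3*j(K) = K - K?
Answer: -124022/3 ≈ -41341.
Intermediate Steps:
j(K) = ⅔ (j(K) = ⅔ - (K - K)/3 = ⅔ - ⅓*0 = ⅔ + 0 = ⅔)
-41340 - j(80) = -41340 - 1*⅔ = -41340 - ⅔ = -124022/3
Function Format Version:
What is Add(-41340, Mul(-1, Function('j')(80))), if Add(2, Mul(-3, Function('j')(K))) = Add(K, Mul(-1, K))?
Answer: Rational(-124022, 3) ≈ -41341.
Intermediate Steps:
Function('j')(K) = Rational(2, 3) (Function('j')(K) = Add(Rational(2, 3), Mul(Rational(-1, 3), Add(K, Mul(-1, K)))) = Add(Rational(2, 3), Mul(Rational(-1, 3), 0)) = Add(Rational(2, 3), 0) = Rational(2, 3))
Add(-41340, Mul(-1, Function('j')(80))) = Add(-41340, Mul(-1, Rational(2, 3))) = Add(-41340, Rational(-2, 3)) = Rational(-124022, 3)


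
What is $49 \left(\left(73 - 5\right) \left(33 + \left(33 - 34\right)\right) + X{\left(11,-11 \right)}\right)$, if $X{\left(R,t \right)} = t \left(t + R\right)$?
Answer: $106624$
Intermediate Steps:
$X{\left(R,t \right)} = t \left(R + t\right)$
$49 \left(\left(73 - 5\right) \left(33 + \left(33 - 34\right)\right) + X{\left(11,-11 \right)}\right) = 49 \left(\left(73 - 5\right) \left(33 + \left(33 - 34\right)\right) - 11 \left(11 - 11\right)\right) = 49 \left(68 \left(33 - 1\right) - 0\right) = 49 \left(68 \cdot 32 + 0\right) = 49 \left(2176 + 0\right) = 49 \cdot 2176 = 106624$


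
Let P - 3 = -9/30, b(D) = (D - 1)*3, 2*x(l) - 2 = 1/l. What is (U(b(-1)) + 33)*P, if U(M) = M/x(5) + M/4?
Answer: 15471/220 ≈ 70.323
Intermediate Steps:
x(l) = 1 + 1/(2*l) (x(l) = 1 + (1/l)/2 = 1 + 1/(2*l))
b(D) = -3 + 3*D (b(D) = (-1 + D)*3 = -3 + 3*D)
U(M) = 51*M/44 (U(M) = M/(((1/2 + 5)/5)) + M/4 = M/(((1/5)*(11/2))) + M*(1/4) = M/(11/10) + M/4 = M*(10/11) + M/4 = 10*M/11 + M/4 = 51*M/44)
P = 27/10 (P = 3 - 9/30 = 3 - 9*1/30 = 3 - 3/10 = 27/10 ≈ 2.7000)
(U(b(-1)) + 33)*P = (51*(-3 + 3*(-1))/44 + 33)*(27/10) = (51*(-3 - 3)/44 + 33)*(27/10) = ((51/44)*(-6) + 33)*(27/10) = (-153/22 + 33)*(27/10) = (573/22)*(27/10) = 15471/220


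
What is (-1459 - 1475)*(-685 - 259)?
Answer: 2769696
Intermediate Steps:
(-1459 - 1475)*(-685 - 259) = -2934*(-944) = 2769696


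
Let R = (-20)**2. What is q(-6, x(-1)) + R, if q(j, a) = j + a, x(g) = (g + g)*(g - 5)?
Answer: 406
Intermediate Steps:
x(g) = 2*g*(-5 + g) (x(g) = (2*g)*(-5 + g) = 2*g*(-5 + g))
q(j, a) = a + j
R = 400
q(-6, x(-1)) + R = (2*(-1)*(-5 - 1) - 6) + 400 = (2*(-1)*(-6) - 6) + 400 = (12 - 6) + 400 = 6 + 400 = 406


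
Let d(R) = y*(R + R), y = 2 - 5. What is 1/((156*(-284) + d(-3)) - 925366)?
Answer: -1/969652 ≈ -1.0313e-6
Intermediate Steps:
y = -3
d(R) = -6*R (d(R) = -3*(R + R) = -6*R)
1/((156*(-284) + d(-3)) - 925366) = 1/((156*(-284) - 6*(-3)) - 925366) = 1/((-44304 + 18) - 925366) = 1/(-44286 - 925366) = 1/(-969652) = -1/969652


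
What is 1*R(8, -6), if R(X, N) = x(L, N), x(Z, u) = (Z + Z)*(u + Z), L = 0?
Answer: 0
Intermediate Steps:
x(Z, u) = 2*Z*(Z + u) (x(Z, u) = (2*Z)*(Z + u) = 2*Z*(Z + u))
R(X, N) = 0 (R(X, N) = 2*0*(0 + N) = 2*0*N = 0)
1*R(8, -6) = 1*0 = 0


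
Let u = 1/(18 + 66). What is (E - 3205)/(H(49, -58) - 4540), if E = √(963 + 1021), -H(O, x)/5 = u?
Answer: 53844/76273 - 672*√31/381365 ≈ 0.69613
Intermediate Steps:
u = 1/84 ≈ 0.011905
H(O, x) = -5/84 (H(O, x) = -5*1/84 = -5/84)
E = 8*√31 (E = √1984 = 8*√31 ≈ 44.542)
(E - 3205)/(H(49, -58) - 4540) = (8*√31 - 3205)/(-5/84 - 4540) = (-3205 + 8*√31)/(-381365/84) = (-3205 + 8*√31)*(-84/381365) = 53844/76273 - 672*√31/381365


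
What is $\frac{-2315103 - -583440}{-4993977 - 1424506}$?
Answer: $\frac{1731663}{6418483} \approx 0.26979$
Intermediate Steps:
$\frac{-2315103 - -583440}{-4993977 - 1424506} = \frac{-2315103 + 583440}{-6418483} = \left(-1731663\right) \left(- \frac{1}{6418483}\right) = \frac{1731663}{6418483}$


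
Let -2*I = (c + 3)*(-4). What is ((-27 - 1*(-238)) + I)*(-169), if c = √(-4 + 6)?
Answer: -36673 - 338*√2 ≈ -37151.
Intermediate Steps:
c = √2 ≈ 1.4142
I = 6 + 2*√2 (I = -(√2 + 3)*(-4)/2 = -(3 + √2)*(-4)/2 = -(-12 - 4*√2)/2 = 6 + 2*√2 ≈ 8.8284)
((-27 - 1*(-238)) + I)*(-169) = ((-27 - 1*(-238)) + (6 + 2*√2))*(-169) = ((-27 + 238) + (6 + 2*√2))*(-169) = (211 + (6 + 2*√2))*(-169) = (217 + 2*√2)*(-169) = -36673 - 338*√2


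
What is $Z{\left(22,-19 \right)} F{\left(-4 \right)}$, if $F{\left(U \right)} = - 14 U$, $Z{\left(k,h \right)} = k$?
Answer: $1232$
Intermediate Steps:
$Z{\left(22,-19 \right)} F{\left(-4 \right)} = 22 \left(\left(-14\right) \left(-4\right)\right) = 22 \cdot 56 = 1232$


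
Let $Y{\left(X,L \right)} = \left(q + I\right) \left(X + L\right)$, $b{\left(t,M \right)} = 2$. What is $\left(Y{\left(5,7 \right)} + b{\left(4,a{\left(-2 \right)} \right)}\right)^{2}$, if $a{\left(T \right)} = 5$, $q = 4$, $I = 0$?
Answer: $2500$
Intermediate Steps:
$Y{\left(X,L \right)} = 4 L + 4 X$ ($Y{\left(X,L \right)} = \left(4 + 0\right) \left(X + L\right) = 4 \left(L + X\right) = 4 L + 4 X$)
$\left(Y{\left(5,7 \right)} + b{\left(4,a{\left(-2 \right)} \right)}\right)^{2} = \left(\left(4 \cdot 7 + 4 \cdot 5\right) + 2\right)^{2} = \left(\left(28 + 20\right) + 2\right)^{2} = \left(48 + 2\right)^{2} = 50^{2} = 2500$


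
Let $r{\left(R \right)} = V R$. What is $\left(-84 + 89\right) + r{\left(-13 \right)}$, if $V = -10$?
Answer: $135$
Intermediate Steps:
$r{\left(R \right)} = - 10 R$
$\left(-84 + 89\right) + r{\left(-13 \right)} = \left(-84 + 89\right) - -130 = 5 + 130 = 135$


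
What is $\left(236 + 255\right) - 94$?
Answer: $397$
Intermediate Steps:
$\left(236 + 255\right) - 94 = 491 - 94 = 397$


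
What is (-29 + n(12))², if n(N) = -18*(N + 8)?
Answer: 151321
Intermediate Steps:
n(N) = -144 - 18*N (n(N) = -18*(8 + N) = -144 - 18*N)
(-29 + n(12))² = (-29 + (-144 - 18*12))² = (-29 + (-144 - 216))² = (-29 - 360)² = (-389)² = 151321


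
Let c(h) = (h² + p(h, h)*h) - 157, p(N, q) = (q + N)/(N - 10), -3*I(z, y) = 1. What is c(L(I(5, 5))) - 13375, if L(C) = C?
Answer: -3775403/279 ≈ -13532.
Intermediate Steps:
I(z, y) = -⅓ (I(z, y) = -⅓*1 = -⅓)
p(N, q) = (N + q)/(-10 + N)
c(h) = -157 + h² + 2*h²/(-10 + h) (c(h) = (h² + ((h + h)/(-10 + h))*h) - 157 = (h² + ((2*h)/(-10 + h))*h) - 157 = (h² + (2*h/(-10 + h))*h) - 157 = (h² + 2*h²/(-10 + h)) - 157 = -157 + h² + 2*h²/(-10 + h))
c(L(I(5, 5))) - 13375 = (2*(-⅓)² + (-157 + (-⅓)²)*(-10 - ⅓))/(-10 - ⅓) - 13375 = (2*(⅑) + (-157 + ⅑)*(-31/3))/(-31/3) - 13375 = -3*(2/9 - 1412/9*(-31/3))/31 - 13375 = -3*(2/9 + 43772/27)/31 - 13375 = -3/31*43778/27 - 13375 = -43778/279 - 13375 = -3775403/279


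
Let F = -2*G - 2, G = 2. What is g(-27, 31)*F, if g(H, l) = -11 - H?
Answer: -96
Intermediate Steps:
F = -6 (F = -2*2 - 2 = -4 - 2 = -6)
g(-27, 31)*F = (-11 - 1*(-27))*(-6) = (-11 + 27)*(-6) = 16*(-6) = -96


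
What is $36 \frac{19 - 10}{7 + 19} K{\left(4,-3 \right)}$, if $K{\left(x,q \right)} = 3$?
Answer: $\frac{486}{13} \approx 37.385$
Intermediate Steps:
$36 \frac{19 - 10}{7 + 19} K{\left(4,-3 \right)} = 36 \frac{19 - 10}{7 + 19} \cdot 3 = 36 \cdot \frac{9}{26} \cdot 3 = \frac{162}{13} \cdot 3 = \frac{486}{13}$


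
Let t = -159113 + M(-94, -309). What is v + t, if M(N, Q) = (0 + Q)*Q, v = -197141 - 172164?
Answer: -432937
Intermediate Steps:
v = -369305
M(N, Q) = Q² (M(N, Q) = Q*Q = Q²)
t = -63632 (t = -159113 + (-309)² = -159113 + 95481 = -63632)
v + t = -369305 - 63632 = -432937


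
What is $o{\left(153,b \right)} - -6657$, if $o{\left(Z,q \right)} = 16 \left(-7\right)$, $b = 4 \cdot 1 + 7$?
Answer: $6545$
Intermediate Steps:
$b = 11$ ($b = 4 + 7 = 11$)
$o{\left(Z,q \right)} = -112$
$o{\left(153,b \right)} - -6657 = -112 - -6657 = -112 + 6657 = 6545$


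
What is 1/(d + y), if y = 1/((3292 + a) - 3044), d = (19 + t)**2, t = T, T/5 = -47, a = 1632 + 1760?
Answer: 3640/169827841 ≈ 2.1433e-5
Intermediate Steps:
a = 3392
T = -235 (T = 5*(-47) = -235)
t = -235
d = 46656 (d = (19 - 235)**2 = (-216)**2 = 46656)
y = 1/3640 (y = 1/((3292 + 3392) - 3044) = 1/(6684 - 3044) = 1/3640 ≈ 0.00027473)
1/(d + y) = 1/(46656 + 1/3640) = 1/(169827841/3640) = 3640/169827841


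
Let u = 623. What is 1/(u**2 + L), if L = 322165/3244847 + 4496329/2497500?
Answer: 8104005382500/3145414899611096663 ≈ 2.5764e-6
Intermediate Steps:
L = 15394506754163/8104005382500 (L = 322165*(1/3244847) + 4496329*(1/2497500) = 322165/3244847 + 4496329/2497500 = 15394506754163/8104005382500 ≈ 1.8996)
1/(u**2 + L) = 1/(623**2 + 15394506754163/8104005382500) = 1/(388129 + 15394506754163/8104005382500) = 1/(3145414899611096663/8104005382500) = 8104005382500/3145414899611096663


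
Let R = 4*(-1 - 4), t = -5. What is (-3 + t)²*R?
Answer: -1280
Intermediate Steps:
R = -20 (R = 4*(-5) = -20)
(-3 + t)²*R = (-3 - 5)²*(-20) = (-8)²*(-20) = 64*(-20) = -1280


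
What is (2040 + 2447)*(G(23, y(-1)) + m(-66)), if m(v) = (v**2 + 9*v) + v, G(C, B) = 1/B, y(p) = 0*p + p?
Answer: 16579465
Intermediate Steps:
y(p) = p (y(p) = 0 + p = p)
m(v) = v**2 + 10*v
(2040 + 2447)*(G(23, y(-1)) + m(-66)) = (2040 + 2447)*(1/(-1) - 66*(10 - 66)) = 4487*(-1 - 66*(-56)) = 4487*(-1 + 3696) = 4487*3695 = 16579465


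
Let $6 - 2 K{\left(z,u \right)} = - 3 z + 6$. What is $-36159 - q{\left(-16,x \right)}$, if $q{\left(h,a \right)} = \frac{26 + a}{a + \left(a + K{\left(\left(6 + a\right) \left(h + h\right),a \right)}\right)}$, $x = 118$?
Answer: $- \frac{51671175}{1429} \approx -36159.0$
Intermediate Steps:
$K{\left(z,u \right)} = \frac{3 z}{2}$ ($K{\left(z,u \right)} = 3 - \frac{- 3 z + 6}{2} = 3 - \frac{6 - 3 z}{2} = 3 + \left(-3 + \frac{3 z}{2}\right) = \frac{3 z}{2}$)
$q{\left(h,a \right)} = \frac{26 + a}{2 a + 3 h \left(6 + a\right)}$ ($q{\left(h,a \right)} = \frac{26 + a}{a + \left(a + \frac{3 \left(6 + a\right) \left(h + h\right)}{2}\right)} = \frac{26 + a}{a + \left(a + \frac{3 \left(6 + a\right) 2 h}{2}\right)} = \frac{26 + a}{a + \left(a + \frac{3 \cdot 2 h \left(6 + a\right)}{2}\right)} = \frac{26 + a}{a + \left(a + 3 h \left(6 + a\right)\right)} = \frac{26 + a}{2 a + 3 h \left(6 + a\right)}$)
$-36159 - q{\left(-16,x \right)} = -36159 - \frac{26 + 118}{2 \cdot 118 + 3 \left(-16\right) \left(6 + 118\right)} = -36159 - \frac{1}{236 + 3 \left(-16\right) 124} \cdot 144 = -36159 - \frac{1}{236 - 5952} \cdot 144 = -36159 - \frac{1}{-5716} \cdot 144 = -36159 - \left(- \frac{1}{5716}\right) 144 = -36159 - - \frac{36}{1429} = -36159 + \frac{36}{1429} = - \frac{51671175}{1429}$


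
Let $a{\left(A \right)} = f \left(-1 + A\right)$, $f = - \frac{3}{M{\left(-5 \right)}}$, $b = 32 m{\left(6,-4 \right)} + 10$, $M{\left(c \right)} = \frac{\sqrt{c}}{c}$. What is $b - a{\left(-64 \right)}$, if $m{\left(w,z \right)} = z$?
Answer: $-118 - 195 i \sqrt{5} \approx -118.0 - 436.03 i$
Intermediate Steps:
$M{\left(c \right)} = \frac{1}{\sqrt{c}}$
$b = -118$ ($b = 32 \left(-4\right) + 10 = -128 + 10 = -118$)
$f = - 3 i \sqrt{5}$ ($f = - \frac{3}{\frac{1}{\sqrt{-5}}} = - \frac{3}{\left(- \frac{1}{5}\right) i \sqrt{5}} = - 3 i \sqrt{5} \approx - 6.7082 i$)
$a{\left(A \right)} = - 3 i \sqrt{5} \left(-1 + A\right)$
$b - a{\left(-64 \right)} = -118 - 3 i \sqrt{5} \left(1 - -64\right) = -118 - 3 i \sqrt{5} \left(1 + 64\right) = -118 - 3 i \sqrt{5} \cdot 65 = -118 - 195 i \sqrt{5}$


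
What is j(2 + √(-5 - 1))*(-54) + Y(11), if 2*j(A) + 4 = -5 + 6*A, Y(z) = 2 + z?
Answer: -68 - 162*I*√6 ≈ -68.0 - 396.82*I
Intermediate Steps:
j(A) = -9/2 + 3*A (j(A) = -2 + (-5 + 6*A)/2 = -2 + (-5/2 + 3*A) = -9/2 + 3*A)
j(2 + √(-5 - 1))*(-54) + Y(11) = (-9/2 + 3*(2 + √(-5 - 1)))*(-54) + (2 + 11) = (-9/2 + 3*(2 + √(-6)))*(-54) + 13 = (-9/2 + 3*(2 + I*√6))*(-54) + 13 = (-9/2 + (6 + 3*I*√6))*(-54) + 13 = (3/2 + 3*I*√6)*(-54) + 13 = (-81 - 162*I*√6) + 13 = -68 - 162*I*√6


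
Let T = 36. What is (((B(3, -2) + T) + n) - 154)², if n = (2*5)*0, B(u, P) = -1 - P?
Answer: 13689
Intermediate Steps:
n = 0 (n = 10*0 = 0)
(((B(3, -2) + T) + n) - 154)² = ((((-1 - 1*(-2)) + 36) + 0) - 154)² = ((((-1 + 2) + 36) + 0) - 154)² = (((1 + 36) + 0) - 154)² = ((37 + 0) - 154)² = (37 - 154)² = (-117)² = 13689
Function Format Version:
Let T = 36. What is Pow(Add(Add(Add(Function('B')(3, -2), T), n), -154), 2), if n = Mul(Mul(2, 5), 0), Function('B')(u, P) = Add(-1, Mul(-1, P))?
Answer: 13689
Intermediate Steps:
n = 0 (n = Mul(10, 0) = 0)
Pow(Add(Add(Add(Function('B')(3, -2), T), n), -154), 2) = Pow(Add(Add(Add(Add(-1, Mul(-1, -2)), 36), 0), -154), 2) = Pow(Add(Add(Add(Add(-1, 2), 36), 0), -154), 2) = Pow(Add(Add(Add(1, 36), 0), -154), 2) = Pow(Add(Add(37, 0), -154), 2) = Pow(Add(37, -154), 2) = Pow(-117, 2) = 13689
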